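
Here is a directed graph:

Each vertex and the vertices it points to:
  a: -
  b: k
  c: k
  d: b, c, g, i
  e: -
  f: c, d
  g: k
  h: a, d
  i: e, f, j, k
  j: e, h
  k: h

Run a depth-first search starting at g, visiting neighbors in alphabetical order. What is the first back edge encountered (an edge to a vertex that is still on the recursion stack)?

b->k

DFS from g (visiting neighbors in alphabetical order); mark gray on enter, black on exit:
g gray
  k gray
    h gray
      a gray
      a black
      d gray
        b gray
          b→k: k is gray → back edge
First back edge: b → k.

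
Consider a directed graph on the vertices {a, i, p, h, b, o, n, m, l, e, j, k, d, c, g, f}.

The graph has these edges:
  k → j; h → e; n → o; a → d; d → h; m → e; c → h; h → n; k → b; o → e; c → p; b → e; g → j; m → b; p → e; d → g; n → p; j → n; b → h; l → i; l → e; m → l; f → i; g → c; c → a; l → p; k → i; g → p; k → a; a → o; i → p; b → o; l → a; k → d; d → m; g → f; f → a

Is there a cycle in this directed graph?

DFS with white/gray/black marking, starting from p:
p gray
  e gray
  e black
p black
a gray
  o gray
    o→e: e black — skip
  o black
  d gray
    g gray
      f gray
        i gray
          i→p: p black — skip
        i black
        f→a: a is gray → back edge
Back edge found, so a cycle exists: a → d → g → f → a.

Yes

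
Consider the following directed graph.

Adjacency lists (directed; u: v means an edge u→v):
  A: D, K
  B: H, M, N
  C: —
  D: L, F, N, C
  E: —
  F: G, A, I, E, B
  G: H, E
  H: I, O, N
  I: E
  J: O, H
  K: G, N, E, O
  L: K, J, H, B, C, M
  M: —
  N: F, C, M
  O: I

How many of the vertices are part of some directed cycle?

10

A vertex is on a directed cycle iff it belongs to a strongly connected component of size ≥ 2 (or has a self-loop).
The vertices on cycles are {A, B, D, F, G, H, J, K, L, N} — 10 in total.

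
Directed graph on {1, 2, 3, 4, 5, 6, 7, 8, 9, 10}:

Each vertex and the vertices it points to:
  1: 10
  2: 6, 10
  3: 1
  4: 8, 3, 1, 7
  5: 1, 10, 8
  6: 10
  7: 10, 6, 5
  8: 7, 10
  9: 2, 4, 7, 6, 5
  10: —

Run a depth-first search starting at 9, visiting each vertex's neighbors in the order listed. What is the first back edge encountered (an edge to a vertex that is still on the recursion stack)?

5→8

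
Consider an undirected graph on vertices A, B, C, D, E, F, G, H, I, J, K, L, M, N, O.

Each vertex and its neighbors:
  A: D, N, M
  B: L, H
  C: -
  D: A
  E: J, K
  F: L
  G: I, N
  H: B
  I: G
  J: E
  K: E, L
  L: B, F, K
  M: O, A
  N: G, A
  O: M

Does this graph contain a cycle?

No

DFS, tracking each vertex's parent; an edge to a visited non-parent vertex closes a cycle.
Start from B:
visit B (parent –)
  visit L (parent B)
    L–B: parent, skip
    visit F (parent L)
      F–L: parent, skip
    visit K (parent L)
      visit E (parent K)
        visit J (parent E)
          J–E: parent, skip
        E–K: parent, skip
      K–L: parent, skip
  visit H (parent B)
    H–B: parent, skip
visit A (parent –)
  visit D (parent A)
    D–A: parent, skip
  visit N (parent A)
    visit G (parent N)
      visit I (parent G)
        I–G: parent, skip
      G–N: parent, skip
    N–A: parent, skip
  visit M (parent A)
    visit O (parent M)
      O–M: parent, skip
    M–A: parent, skip
visit C (parent –)
No non-parent visited neighbor found — the graph is a forest.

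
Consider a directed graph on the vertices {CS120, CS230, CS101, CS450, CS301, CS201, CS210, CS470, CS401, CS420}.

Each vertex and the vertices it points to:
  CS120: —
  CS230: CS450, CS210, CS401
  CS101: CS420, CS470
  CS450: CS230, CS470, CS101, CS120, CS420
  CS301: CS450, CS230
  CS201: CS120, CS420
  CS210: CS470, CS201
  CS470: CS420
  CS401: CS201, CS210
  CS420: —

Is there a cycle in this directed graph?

Yes

DFS with white/gray/black marking, starting from CS201:
CS201 gray
  CS120 gray
  CS120 black
  CS420 gray
  CS420 black
CS201 black
CS230 gray
  CS450 gray
    CS450→CS230: CS230 is gray → back edge
Back edge found, so a cycle exists: CS230 → CS450 → CS230.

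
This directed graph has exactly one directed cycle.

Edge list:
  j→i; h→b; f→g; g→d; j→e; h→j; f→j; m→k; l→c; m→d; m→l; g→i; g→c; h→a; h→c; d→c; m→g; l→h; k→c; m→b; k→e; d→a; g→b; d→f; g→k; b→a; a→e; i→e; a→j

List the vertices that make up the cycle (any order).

d, f, g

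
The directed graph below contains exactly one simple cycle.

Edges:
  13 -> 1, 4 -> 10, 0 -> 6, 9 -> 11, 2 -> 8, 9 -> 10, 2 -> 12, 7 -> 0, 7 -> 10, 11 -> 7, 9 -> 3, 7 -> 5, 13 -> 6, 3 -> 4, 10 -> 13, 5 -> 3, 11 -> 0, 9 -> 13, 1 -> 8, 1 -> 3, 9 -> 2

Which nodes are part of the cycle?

1, 3, 4, 10, 13

DFS with gray/black marking from 13:
13 gray
  1 gray
    8 gray
    8 black
    3 gray
      4 gray
        10 gray
          10→13: 13 is gray → back edge
Back edge closes the cycle 13 → 1 → 3 → 4 → 10 → 13; its vertices are {1, 3, 4, 10, 13}.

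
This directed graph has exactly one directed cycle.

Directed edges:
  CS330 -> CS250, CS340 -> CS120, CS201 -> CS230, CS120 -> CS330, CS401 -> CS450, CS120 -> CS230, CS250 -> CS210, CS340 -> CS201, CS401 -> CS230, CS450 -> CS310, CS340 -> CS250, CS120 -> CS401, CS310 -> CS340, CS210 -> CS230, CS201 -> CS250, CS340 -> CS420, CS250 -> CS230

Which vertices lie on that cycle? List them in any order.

CS120, CS310, CS340, CS401, CS450

DFS with gray/black marking from CS310:
CS310 gray
  CS340 gray
    CS120 gray
      CS330 gray
        CS250 gray
          CS210 gray
            CS230 gray
            CS230 black
          CS210 black
          CS250→CS230: CS230 black — skip
        CS250 black
      CS330 black
      CS120→CS230: CS230 black — skip
      CS401 gray
        CS401→CS230: CS230 black — skip
        CS450 gray
          CS450→CS310: CS310 is gray → back edge
Back edge closes the cycle CS310 → CS340 → CS120 → CS401 → CS450 → CS310; its vertices are {CS120, CS310, CS340, CS401, CS450}.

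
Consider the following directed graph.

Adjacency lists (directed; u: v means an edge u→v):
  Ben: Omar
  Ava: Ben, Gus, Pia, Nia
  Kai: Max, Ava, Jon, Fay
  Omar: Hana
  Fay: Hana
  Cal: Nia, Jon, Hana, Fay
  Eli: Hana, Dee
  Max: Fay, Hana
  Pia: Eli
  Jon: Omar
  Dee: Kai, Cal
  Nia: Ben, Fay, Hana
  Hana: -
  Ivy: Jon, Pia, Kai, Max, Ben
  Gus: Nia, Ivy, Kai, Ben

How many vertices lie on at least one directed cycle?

A vertex is on a directed cycle iff it belongs to a strongly connected component of size ≥ 2 (or has a self-loop).
The vertices on cycles are {Ava, Dee, Eli, Gus, Ivy, Kai, Pia} — 7 in total.

7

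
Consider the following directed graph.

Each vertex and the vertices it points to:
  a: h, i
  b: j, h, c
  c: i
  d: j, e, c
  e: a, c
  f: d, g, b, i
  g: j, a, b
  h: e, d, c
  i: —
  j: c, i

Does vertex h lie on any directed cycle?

Yes

h is on a cycle iff h can reach itself via ≥1 edge.
h → e → a → h — yes.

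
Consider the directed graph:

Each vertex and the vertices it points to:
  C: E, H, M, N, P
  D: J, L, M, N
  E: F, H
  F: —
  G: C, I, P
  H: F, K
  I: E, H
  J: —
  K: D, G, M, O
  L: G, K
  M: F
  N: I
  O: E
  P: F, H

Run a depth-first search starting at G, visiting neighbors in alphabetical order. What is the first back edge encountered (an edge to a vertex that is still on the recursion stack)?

DFS from G (visiting neighbors in alphabetical order); mark gray on enter, black on exit:
G gray
  C gray
    E gray
      F gray
      F black
      H gray
        H→F: F black — skip
        K gray
          D gray
            J gray
            J black
            L gray
              L→G: G is gray → back edge
First back edge: L → G.

L→G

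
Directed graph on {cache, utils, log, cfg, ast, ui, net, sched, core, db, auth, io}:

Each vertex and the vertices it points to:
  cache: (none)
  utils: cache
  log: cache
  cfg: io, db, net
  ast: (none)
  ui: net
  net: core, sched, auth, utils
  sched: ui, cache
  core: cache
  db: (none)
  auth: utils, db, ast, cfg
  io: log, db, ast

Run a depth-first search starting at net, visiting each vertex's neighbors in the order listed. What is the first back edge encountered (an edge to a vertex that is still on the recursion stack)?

ui→net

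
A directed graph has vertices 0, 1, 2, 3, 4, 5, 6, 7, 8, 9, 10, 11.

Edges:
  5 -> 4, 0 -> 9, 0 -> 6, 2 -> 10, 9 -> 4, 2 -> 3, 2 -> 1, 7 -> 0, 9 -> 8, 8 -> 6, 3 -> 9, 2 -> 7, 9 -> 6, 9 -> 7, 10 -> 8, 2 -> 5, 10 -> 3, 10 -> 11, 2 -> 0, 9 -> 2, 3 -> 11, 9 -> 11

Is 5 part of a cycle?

No

5 lies on a cycle iff there is a path from 5 back to itself.
Exploring from 5, it never reaches itself; equivalently, its strongly connected component is a singleton.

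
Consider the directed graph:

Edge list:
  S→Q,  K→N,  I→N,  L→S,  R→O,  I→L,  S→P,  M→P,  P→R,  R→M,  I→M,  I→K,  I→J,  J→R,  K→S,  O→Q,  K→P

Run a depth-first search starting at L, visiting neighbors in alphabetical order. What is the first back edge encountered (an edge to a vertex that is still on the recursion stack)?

DFS from L (visiting neighbors in alphabetical order); mark gray on enter, black on exit:
L gray
  S gray
    P gray
      R gray
        M gray
          M→P: P is gray → back edge
First back edge: M → P.

M->P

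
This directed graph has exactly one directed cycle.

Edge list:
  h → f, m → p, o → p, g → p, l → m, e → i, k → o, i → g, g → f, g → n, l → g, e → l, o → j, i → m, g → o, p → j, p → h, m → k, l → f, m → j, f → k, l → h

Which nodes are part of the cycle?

f, h, k, o, p

DFS with gray/black marking from f:
f gray
  k gray
    o gray
      j gray
      j black
      p gray
        h gray
          h→f: f is gray → back edge
Back edge closes the cycle f → k → o → p → h → f; its vertices are {f, h, k, o, p}.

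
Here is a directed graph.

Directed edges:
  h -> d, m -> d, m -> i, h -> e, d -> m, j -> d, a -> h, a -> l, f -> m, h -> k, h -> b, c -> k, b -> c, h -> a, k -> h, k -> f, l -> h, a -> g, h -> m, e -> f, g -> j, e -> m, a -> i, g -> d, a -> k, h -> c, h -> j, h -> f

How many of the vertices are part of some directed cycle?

8

A vertex is on a directed cycle iff it belongs to a strongly connected component of size ≥ 2 (or has a self-loop).
The vertices on cycles are {a, b, c, d, h, k, l, m} — 8 in total.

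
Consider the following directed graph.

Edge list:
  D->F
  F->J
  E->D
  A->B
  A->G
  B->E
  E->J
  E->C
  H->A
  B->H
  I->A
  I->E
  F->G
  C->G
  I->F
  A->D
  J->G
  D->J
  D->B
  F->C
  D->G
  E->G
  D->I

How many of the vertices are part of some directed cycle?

A vertex is on a directed cycle iff it belongs to a strongly connected component of size ≥ 2 (or has a self-loop).
The vertices on cycles are {A, B, D, E, H, I} — 6 in total.

6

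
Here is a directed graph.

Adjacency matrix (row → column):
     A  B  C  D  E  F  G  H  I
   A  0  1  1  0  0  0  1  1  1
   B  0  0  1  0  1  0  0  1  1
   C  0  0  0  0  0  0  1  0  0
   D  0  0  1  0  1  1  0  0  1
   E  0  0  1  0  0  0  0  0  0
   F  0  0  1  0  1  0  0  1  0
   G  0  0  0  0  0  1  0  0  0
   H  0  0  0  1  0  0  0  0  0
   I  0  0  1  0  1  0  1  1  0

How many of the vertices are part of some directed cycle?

7

A vertex is on a directed cycle iff it belongs to a strongly connected component of size ≥ 2 (or has a self-loop).
The vertices on cycles are {C, D, E, F, G, H, I} — 7 in total.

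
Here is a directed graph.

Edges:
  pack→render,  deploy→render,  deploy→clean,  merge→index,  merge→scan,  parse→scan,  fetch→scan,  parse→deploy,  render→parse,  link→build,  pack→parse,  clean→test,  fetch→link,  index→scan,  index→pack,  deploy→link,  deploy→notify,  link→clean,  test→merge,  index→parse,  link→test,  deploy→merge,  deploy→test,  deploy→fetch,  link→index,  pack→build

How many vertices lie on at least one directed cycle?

A vertex is on a directed cycle iff it belongs to a strongly connected component of size ≥ 2 (or has a self-loop).
The vertices on cycles are {link, pack, test, clean, fetch, index, merge, parse, deploy, render} — 10 in total.

10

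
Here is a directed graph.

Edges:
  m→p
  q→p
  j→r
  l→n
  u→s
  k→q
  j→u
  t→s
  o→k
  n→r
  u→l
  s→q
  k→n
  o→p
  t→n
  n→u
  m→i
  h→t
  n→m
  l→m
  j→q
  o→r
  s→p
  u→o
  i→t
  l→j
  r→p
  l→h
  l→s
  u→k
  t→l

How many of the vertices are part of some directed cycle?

10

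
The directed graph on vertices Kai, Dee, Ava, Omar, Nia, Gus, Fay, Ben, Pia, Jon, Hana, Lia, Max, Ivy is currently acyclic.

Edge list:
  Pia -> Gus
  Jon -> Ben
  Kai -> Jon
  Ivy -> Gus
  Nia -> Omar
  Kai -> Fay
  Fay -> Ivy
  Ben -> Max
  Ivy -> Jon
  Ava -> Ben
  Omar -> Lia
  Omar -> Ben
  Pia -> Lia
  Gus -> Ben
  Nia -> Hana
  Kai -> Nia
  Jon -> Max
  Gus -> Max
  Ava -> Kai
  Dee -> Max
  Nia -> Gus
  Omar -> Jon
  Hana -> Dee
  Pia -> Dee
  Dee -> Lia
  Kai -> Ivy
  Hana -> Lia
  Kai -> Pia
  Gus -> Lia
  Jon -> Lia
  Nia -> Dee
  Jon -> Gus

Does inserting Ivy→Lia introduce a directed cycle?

Adding Ivy→Lia creates a cycle iff Lia can already reach Ivy.
Explore from Lia: no path reaches Ivy. The graph stays acyclic.

No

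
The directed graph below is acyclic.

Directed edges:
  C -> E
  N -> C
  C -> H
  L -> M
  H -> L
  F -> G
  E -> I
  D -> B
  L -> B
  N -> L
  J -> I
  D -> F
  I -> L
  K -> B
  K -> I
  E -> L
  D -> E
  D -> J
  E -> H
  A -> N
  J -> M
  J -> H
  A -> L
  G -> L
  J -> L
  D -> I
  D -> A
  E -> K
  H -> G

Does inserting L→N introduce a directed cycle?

Yes

Adding L→N creates a cycle iff N can already reach L.
Path from N: N → L.
So N → … → L → N is a cycle.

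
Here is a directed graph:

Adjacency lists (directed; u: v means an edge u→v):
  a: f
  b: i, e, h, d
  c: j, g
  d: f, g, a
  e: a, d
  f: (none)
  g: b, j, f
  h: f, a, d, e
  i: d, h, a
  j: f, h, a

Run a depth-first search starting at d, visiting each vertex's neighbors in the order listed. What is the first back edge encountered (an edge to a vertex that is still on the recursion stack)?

DFS from d (visiting each vertex's neighbors in the order listed); mark gray on enter, black on exit:
d gray
  f gray
  f black
  g gray
    b gray
      i gray
        i→d: d is gray → back edge
First back edge: i → d.

i→d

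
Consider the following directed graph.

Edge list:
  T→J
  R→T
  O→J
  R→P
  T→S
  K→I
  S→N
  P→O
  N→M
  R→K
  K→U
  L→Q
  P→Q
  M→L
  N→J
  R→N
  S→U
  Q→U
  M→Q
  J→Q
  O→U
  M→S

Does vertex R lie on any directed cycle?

R lies on a cycle iff there is a path from R back to itself.
Exploring from R, it never reaches itself; equivalently, its strongly connected component is a singleton.

No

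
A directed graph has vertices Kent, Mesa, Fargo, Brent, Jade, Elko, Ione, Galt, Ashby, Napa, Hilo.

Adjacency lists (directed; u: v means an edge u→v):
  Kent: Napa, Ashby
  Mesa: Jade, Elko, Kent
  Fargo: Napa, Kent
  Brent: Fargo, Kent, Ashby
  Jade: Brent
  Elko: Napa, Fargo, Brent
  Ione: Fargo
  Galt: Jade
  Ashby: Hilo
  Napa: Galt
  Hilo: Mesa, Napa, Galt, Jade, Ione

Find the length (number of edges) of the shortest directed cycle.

4

For each vertex v, BFS finds the shortest path from v back to v.
The shortest such closed walk is Hilo → Jade → Brent → Ashby → Hilo, length 4.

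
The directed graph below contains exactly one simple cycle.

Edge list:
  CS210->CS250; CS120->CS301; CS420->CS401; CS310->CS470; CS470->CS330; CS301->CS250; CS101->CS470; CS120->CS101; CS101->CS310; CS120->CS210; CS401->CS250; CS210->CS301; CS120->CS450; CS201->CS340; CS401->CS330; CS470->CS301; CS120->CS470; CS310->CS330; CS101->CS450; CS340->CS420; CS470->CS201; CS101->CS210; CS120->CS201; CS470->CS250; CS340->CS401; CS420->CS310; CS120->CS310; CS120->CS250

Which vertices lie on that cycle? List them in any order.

DFS with gray/black marking from CS201:
CS201 gray
  CS340 gray
    CS401 gray
      CS330 gray
      CS330 black
      CS250 gray
      CS250 black
    CS401 black
    CS420 gray
      CS310 gray
        CS470 gray
          CS301 gray
            CS301→CS250: CS250 black — skip
          CS301 black
          CS470→CS250: CS250 black — skip
          CS470→CS330: CS330 black — skip
          CS470→CS201: CS201 is gray → back edge
Back edge closes the cycle CS201 → CS340 → CS420 → CS310 → CS470 → CS201; its vertices are {CS201, CS310, CS340, CS420, CS470}.

CS201, CS310, CS340, CS420, CS470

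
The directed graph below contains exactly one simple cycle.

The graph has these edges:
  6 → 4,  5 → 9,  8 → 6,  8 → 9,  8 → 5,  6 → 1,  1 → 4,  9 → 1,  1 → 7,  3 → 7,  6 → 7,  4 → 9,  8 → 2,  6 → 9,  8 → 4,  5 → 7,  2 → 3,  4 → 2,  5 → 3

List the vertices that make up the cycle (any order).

1, 4, 9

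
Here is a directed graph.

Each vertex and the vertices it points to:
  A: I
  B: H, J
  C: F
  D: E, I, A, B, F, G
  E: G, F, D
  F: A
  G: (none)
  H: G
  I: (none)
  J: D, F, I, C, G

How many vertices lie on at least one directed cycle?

4

A vertex is on a directed cycle iff it belongs to a strongly connected component of size ≥ 2 (or has a self-loop).
The vertices on cycles are {B, D, E, J} — 4 in total.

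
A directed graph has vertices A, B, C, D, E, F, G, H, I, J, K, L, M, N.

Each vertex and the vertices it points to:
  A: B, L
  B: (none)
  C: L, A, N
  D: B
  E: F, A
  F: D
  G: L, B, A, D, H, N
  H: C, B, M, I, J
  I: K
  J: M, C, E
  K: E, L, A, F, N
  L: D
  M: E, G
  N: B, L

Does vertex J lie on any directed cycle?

Yes

J is on a cycle iff J can reach itself via ≥1 edge.
J → M → G → H → J — yes.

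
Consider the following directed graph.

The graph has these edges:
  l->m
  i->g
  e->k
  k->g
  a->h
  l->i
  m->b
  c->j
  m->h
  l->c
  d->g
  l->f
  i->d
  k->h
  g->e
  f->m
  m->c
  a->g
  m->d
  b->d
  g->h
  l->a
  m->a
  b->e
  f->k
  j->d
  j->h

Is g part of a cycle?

Yes

g is on a cycle iff g can reach itself via ≥1 edge.
g → e → k → g — yes.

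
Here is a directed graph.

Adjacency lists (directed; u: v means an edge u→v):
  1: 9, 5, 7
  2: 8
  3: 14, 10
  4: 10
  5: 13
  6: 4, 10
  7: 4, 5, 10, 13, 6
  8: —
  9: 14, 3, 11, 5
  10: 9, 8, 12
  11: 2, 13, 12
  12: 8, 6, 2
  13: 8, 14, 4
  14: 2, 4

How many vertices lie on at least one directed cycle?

A vertex is on a directed cycle iff it belongs to a strongly connected component of size ≥ 2 (or has a self-loop).
The vertices on cycles are {3, 4, 5, 6, 9, 10, 11, 12, 13, 14} — 10 in total.

10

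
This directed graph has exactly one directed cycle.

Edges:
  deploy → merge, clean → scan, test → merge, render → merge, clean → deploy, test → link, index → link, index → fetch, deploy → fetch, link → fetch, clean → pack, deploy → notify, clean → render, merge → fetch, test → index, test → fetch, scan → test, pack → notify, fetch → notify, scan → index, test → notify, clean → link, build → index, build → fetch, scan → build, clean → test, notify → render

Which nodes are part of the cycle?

fetch, merge, notify, render

DFS with gray/black marking from render:
render gray
  merge gray
    fetch gray
      notify gray
        notify→render: render is gray → back edge
Back edge closes the cycle render → merge → fetch → notify → render; its vertices are {fetch, merge, notify, render}.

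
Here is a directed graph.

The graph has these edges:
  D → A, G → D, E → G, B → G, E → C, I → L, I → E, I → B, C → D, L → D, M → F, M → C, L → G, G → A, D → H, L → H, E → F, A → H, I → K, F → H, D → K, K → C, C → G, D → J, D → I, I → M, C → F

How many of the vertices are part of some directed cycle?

9

A vertex is on a directed cycle iff it belongs to a strongly connected component of size ≥ 2 (or has a self-loop).
The vertices on cycles are {B, C, D, E, G, I, K, L, M} — 9 in total.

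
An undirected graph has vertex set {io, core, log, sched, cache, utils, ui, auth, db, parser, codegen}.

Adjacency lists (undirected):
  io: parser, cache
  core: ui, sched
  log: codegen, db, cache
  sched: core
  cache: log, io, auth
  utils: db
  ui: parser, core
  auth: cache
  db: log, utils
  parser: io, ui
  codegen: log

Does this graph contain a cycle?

No

DFS, tracking each vertex's parent; an edge to a visited non-parent vertex closes a cycle.
Start from cache:
visit cache (parent –)
  visit log (parent cache)
    visit codegen (parent log)
      codegen–log: parent, skip
    visit db (parent log)
      db–log: parent, skip
      visit utils (parent db)
        utils–db: parent, skip
    log–cache: parent, skip
  visit io (parent cache)
    visit parser (parent io)
      parser–io: parent, skip
      visit ui (parent parser)
        ui–parser: parent, skip
        visit core (parent ui)
          core–ui: parent, skip
          visit sched (parent core)
            sched–core: parent, skip
    io–cache: parent, skip
  visit auth (parent cache)
    auth–cache: parent, skip
No non-parent visited neighbor found — the graph is a forest.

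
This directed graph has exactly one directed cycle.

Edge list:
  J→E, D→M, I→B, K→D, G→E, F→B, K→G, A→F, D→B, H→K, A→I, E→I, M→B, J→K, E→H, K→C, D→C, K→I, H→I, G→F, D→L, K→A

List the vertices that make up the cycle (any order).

E, G, H, K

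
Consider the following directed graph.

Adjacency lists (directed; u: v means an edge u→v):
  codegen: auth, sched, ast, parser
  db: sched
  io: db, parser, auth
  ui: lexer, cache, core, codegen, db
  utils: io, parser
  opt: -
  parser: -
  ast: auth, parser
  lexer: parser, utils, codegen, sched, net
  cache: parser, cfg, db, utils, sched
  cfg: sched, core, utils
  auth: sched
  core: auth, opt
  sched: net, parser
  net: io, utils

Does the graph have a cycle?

Yes

DFS with white/gray/black marking, starting from opt:
opt gray
opt black
codegen gray
  auth gray
    sched gray
      net gray
        io gray
          db gray
            db→sched: sched is gray → back edge
Back edge found, so a cycle exists: sched → net → io → db → sched.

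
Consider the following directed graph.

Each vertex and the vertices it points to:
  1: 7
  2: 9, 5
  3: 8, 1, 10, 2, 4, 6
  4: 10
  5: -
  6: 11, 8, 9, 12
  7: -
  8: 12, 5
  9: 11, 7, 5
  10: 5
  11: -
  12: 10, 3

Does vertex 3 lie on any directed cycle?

3 is on a cycle iff 3 can reach itself via ≥1 edge.
3 → 8 → 12 → 3 — yes.

Yes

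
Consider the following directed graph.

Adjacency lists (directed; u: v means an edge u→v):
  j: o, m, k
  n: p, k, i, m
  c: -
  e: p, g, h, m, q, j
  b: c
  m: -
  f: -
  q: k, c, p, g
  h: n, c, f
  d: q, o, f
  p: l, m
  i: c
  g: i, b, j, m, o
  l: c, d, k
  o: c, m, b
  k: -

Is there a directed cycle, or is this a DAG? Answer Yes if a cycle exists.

DFS with white/gray/black marking, starting from p:
p gray
  l gray
    c gray
    c black
    d gray
      q gray
        k gray
        k black
        q→c: c black — skip
        q→p: p is gray → back edge
Back edge found, so a cycle exists: p → l → d → q → p.

Yes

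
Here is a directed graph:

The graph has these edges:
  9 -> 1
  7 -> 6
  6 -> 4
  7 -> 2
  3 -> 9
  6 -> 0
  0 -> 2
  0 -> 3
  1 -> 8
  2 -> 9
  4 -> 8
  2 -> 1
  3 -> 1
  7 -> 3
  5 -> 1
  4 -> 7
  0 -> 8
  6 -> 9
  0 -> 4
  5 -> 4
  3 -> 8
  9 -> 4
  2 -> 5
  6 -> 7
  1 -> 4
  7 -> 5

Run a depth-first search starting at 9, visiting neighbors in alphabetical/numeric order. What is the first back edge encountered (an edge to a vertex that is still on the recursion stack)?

DFS from 9 (visiting neighbors in alphabetical/numeric order); mark gray on enter, black on exit:
9 gray
  1 gray
    4 gray
      7 gray
        2 gray
          2→1: 1 is gray → back edge
First back edge: 2 → 1.

2→1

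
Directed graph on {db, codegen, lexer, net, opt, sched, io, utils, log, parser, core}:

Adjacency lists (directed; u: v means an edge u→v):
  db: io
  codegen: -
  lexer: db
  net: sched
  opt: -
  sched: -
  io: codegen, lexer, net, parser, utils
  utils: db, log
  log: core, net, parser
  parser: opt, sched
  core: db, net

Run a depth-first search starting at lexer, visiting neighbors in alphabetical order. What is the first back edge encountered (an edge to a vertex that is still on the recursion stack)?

DFS from lexer (visiting neighbors in alphabetical order); mark gray on enter, black on exit:
lexer gray
  db gray
    io gray
      codegen gray
      codegen black
      io→lexer: lexer is gray → back edge
First back edge: io → lexer.

io→lexer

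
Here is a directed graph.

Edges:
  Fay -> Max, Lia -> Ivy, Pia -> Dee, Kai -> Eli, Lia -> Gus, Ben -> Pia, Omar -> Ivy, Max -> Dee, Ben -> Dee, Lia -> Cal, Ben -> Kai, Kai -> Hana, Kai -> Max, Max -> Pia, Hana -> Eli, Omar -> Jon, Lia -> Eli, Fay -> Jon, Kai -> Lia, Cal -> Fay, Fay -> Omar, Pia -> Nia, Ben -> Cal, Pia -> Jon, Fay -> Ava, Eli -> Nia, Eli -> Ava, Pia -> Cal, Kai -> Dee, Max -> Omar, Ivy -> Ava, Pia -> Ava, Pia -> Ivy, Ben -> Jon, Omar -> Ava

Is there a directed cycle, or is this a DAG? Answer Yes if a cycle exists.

Yes

DFS with white/gray/black marking, starting from Max:
Max gray
  Omar gray
    Ava gray
    Ava black
    Ivy gray
      Ivy→Ava: Ava black — skip
    Ivy black
    Jon gray
    Jon black
  Omar black
  Dee gray
  Dee black
  Pia gray
    Pia→Ivy: Ivy black — skip
    Pia→Jon: Jon black — skip
    Nia gray
    Nia black
    Pia→Ava: Ava black — skip
    Pia→Dee: Dee black — skip
    Cal gray
      Fay gray
        Fay→Max: Max is gray → back edge
Back edge found, so a cycle exists: Max → Pia → Cal → Fay → Max.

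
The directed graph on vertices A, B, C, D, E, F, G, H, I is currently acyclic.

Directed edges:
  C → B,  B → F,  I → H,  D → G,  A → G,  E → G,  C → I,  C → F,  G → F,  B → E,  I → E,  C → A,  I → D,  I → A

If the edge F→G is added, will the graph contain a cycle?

Adding F→G creates a cycle iff G can already reach F.
Path from G: G → F.
So G → … → F → G is a cycle.

Yes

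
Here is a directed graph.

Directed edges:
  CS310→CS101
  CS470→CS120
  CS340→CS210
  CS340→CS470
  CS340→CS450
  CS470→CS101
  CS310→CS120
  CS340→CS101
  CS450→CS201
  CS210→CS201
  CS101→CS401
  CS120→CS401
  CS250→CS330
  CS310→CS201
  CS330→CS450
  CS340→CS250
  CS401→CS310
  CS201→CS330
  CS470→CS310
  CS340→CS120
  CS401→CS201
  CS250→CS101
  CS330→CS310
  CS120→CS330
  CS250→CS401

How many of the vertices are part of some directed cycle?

7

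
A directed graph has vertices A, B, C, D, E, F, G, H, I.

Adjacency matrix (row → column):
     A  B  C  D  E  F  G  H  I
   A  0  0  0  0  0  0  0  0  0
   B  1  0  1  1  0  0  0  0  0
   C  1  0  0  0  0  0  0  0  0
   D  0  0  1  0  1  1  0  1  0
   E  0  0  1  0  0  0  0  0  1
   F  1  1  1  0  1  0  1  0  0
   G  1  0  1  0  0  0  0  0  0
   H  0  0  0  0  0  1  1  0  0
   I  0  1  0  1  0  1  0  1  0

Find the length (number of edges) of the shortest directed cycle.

For each vertex v, BFS finds the shortest path from v back to v.
The shortest such closed walk is I → D → E → I, length 3.

3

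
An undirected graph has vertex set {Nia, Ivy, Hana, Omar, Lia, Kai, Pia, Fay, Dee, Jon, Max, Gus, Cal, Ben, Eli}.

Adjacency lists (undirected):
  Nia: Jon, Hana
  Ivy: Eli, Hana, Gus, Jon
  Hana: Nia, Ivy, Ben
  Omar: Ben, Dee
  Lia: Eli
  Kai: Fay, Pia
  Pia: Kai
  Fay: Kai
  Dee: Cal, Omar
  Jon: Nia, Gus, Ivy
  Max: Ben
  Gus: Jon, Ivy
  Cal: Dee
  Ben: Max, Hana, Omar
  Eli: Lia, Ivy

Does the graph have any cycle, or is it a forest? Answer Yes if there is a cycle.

Yes

DFS, tracking each vertex's parent; an edge to a visited non-parent vertex closes a cycle.
Start from Hana:
visit Hana (parent –)
  visit Nia (parent Hana)
    visit Jon (parent Nia)
      Jon–Nia: parent, skip
      visit Gus (parent Jon)
        Gus–Jon: parent, skip
        visit Ivy (parent Gus)
          visit Eli (parent Ivy)
            visit Lia (parent Eli)
              Lia–Eli: parent, skip
            Eli–Ivy: parent, skip
          Ivy–Hana: Hana visited and ≠ parent → cycle
Cycle: Hana – Nia – Jon – Gus – Ivy – Hana.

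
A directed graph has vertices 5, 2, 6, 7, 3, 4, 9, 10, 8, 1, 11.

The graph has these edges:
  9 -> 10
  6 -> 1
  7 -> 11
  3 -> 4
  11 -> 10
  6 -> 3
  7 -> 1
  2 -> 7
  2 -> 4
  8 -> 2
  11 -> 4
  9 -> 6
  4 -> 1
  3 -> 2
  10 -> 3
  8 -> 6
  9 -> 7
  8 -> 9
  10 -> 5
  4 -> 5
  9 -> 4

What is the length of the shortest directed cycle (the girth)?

5

For each vertex v, BFS finds the shortest path from v back to v.
The shortest such closed walk is 2 → 7 → 11 → 10 → 3 → 2, length 5.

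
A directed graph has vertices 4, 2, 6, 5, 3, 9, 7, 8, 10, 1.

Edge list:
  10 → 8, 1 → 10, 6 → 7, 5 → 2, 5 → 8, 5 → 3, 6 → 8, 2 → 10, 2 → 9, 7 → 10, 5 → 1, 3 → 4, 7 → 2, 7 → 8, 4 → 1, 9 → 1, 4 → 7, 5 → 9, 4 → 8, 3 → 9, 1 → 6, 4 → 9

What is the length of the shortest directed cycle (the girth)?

For each vertex v, BFS finds the shortest path from v back to v.
The shortest such closed walk is 9 → 1 → 6 → 7 → 2 → 9, length 5.

5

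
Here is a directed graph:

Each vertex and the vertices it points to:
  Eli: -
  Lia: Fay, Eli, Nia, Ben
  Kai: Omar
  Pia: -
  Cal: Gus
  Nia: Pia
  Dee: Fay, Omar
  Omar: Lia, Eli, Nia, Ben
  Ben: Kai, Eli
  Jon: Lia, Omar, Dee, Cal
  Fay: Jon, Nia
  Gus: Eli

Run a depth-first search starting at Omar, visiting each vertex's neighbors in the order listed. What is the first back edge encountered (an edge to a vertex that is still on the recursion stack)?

Jon→Lia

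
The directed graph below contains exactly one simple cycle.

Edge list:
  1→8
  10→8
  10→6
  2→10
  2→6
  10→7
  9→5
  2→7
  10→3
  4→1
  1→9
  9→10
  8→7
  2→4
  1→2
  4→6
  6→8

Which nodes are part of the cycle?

1, 2, 4

DFS with gray/black marking from 1:
1 gray
  8 gray
    7 gray
    7 black
  8 black
  2 gray
    2→7: 7 black — skip
    10 gray
      10→7: 7 black — skip
      3 gray
      3 black
      6 gray
        6→8: 8 black — skip
      6 black
      10→8: 8 black — skip
    10 black
    2→6: 6 black — skip
    4 gray
      4→6: 6 black — skip
      4→1: 1 is gray → back edge
Back edge closes the cycle 1 → 2 → 4 → 1; its vertices are {1, 2, 4}.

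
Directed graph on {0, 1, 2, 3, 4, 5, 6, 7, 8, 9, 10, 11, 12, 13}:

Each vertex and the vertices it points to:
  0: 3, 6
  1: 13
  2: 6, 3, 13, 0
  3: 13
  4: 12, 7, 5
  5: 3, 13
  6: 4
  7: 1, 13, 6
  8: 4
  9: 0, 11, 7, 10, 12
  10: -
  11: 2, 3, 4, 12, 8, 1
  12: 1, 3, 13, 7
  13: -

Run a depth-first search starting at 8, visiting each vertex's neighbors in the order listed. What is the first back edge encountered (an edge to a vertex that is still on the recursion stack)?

DFS from 8 (visiting each vertex's neighbors in the order listed); mark gray on enter, black on exit:
8 gray
  4 gray
    12 gray
      1 gray
        13 gray
        13 black
      1 black
      3 gray
        3→13: 13 black — skip
      3 black
      12→13: 13 black — skip
      7 gray
        7→1: 1 black — skip
        7→13: 13 black — skip
        6 gray
          6→4: 4 is gray → back edge
First back edge: 6 → 4.

6→4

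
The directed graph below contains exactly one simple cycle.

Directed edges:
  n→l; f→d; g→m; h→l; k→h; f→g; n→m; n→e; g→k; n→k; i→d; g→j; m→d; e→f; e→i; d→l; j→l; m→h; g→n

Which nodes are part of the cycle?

e, f, g, n

DFS with gray/black marking from g:
g gray
  m gray
    h gray
      l gray
      l black
    h black
    d gray
      d→l: l black — skip
    d black
  m black
  n gray
    k gray
      k→h: h black — skip
    k black
    n→l: l black — skip
    n→m: m black — skip
    e gray
      i gray
        i→d: d black — skip
      i black
      f gray
        f→g: g is gray → back edge
Back edge closes the cycle g → n → e → f → g; its vertices are {e, f, g, n}.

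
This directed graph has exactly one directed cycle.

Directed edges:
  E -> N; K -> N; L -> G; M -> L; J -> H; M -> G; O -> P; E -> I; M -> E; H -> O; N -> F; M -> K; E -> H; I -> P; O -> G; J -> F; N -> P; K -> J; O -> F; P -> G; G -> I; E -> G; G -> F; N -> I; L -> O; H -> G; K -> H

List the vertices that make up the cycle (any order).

DFS with gray/black marking from P:
P gray
  G gray
    I gray
      I→P: P is gray → back edge
Back edge closes the cycle P → G → I → P; its vertices are {G, I, P}.

G, I, P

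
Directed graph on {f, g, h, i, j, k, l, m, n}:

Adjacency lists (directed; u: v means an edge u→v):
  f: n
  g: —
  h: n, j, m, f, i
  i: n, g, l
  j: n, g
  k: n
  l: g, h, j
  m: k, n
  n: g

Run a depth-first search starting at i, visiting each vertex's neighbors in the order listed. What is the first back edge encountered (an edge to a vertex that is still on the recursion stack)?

DFS from i (visiting each vertex's neighbors in the order listed); mark gray on enter, black on exit:
i gray
  n gray
    g gray
    g black
  n black
  i→g: g black — skip
  l gray
    l→g: g black — skip
    h gray
      h→n: n black — skip
      j gray
        j→n: n black — skip
        j→g: g black — skip
      j black
      m gray
        k gray
          k→n: n black — skip
        k black
        m→n: n black — skip
      m black
      f gray
        f→n: n black — skip
      f black
      h→i: i is gray → back edge
First back edge: h → i.

h->i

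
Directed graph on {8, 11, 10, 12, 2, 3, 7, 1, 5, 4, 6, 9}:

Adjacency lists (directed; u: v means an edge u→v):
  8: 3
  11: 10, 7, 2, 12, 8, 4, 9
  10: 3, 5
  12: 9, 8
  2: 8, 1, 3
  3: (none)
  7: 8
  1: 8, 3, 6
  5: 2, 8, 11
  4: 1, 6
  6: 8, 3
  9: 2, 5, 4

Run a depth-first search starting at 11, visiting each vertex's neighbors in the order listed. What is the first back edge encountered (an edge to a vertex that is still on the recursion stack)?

DFS from 11 (visiting each vertex's neighbors in the order listed); mark gray on enter, black on exit:
11 gray
  10 gray
    3 gray
    3 black
    5 gray
      2 gray
        8 gray
          8→3: 3 black — skip
        8 black
        1 gray
          1→8: 8 black — skip
          1→3: 3 black — skip
          6 gray
            6→8: 8 black — skip
            6→3: 3 black — skip
          6 black
        1 black
        2→3: 3 black — skip
      2 black
      5→8: 8 black — skip
      5→11: 11 is gray → back edge
First back edge: 5 → 11.

5→11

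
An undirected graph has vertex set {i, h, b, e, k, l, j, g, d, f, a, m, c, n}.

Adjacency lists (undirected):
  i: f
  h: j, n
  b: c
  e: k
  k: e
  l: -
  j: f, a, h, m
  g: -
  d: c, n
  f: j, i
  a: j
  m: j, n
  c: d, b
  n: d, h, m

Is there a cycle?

DFS, tracking each vertex's parent; an edge to a visited non-parent vertex closes a cycle.
Start from l:
visit l (parent –)
visit i (parent –)
  visit f (parent i)
    visit j (parent f)
      j–f: parent, skip
      visit a (parent j)
        a–j: parent, skip
      visit h (parent j)
        h–j: parent, skip
        visit n (parent h)
          visit d (parent n)
            visit c (parent d)
              c–d: parent, skip
              visit b (parent c)
                b–c: parent, skip
            d–n: parent, skip
          n–h: parent, skip
          visit m (parent n)
            m–j: j visited and ≠ parent → cycle
Cycle: j – h – n – m – j.

Yes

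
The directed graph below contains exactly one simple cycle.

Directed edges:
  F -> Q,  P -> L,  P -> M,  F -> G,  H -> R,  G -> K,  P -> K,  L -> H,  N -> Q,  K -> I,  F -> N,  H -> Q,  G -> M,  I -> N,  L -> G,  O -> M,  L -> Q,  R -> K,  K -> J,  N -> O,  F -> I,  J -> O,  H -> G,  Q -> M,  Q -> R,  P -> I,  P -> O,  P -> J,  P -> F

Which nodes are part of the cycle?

I, K, N, Q, R

DFS with gray/black marking from R:
R gray
  K gray
    I gray
      N gray
        Q gray
          M gray
          M black
          Q→R: R is gray → back edge
Back edge closes the cycle R → K → I → N → Q → R; its vertices are {I, K, N, Q, R}.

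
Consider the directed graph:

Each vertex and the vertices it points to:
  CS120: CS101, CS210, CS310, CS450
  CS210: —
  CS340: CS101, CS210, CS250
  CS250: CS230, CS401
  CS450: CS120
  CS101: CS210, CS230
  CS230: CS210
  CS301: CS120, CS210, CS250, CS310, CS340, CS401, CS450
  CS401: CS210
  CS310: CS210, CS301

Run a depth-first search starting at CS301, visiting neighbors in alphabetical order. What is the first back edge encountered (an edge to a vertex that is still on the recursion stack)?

CS310->CS301

DFS from CS301 (visiting neighbors in alphabetical order); mark gray on enter, black on exit:
CS301 gray
  CS120 gray
    CS101 gray
      CS210 gray
      CS210 black
      CS230 gray
        CS230→CS210: CS210 black — skip
      CS230 black
    CS101 black
    CS120→CS210: CS210 black — skip
    CS310 gray
      CS310→CS210: CS210 black — skip
      CS310→CS301: CS301 is gray → back edge
First back edge: CS310 → CS301.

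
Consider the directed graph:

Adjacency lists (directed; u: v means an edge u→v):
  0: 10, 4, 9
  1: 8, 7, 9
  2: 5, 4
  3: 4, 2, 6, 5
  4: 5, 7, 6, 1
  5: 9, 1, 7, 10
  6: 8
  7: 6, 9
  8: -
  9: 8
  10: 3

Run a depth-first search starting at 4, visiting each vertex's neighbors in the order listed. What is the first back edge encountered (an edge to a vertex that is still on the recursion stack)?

3->4

DFS from 4 (visiting each vertex's neighbors in the order listed); mark gray on enter, black on exit:
4 gray
  5 gray
    9 gray
      8 gray
      8 black
    9 black
    1 gray
      1→8: 8 black — skip
      7 gray
        6 gray
          6→8: 8 black — skip
        6 black
        7→9: 9 black — skip
      7 black
      1→9: 9 black — skip
    1 black
    5→7: 7 black — skip
    10 gray
      3 gray
        3→4: 4 is gray → back edge
First back edge: 3 → 4.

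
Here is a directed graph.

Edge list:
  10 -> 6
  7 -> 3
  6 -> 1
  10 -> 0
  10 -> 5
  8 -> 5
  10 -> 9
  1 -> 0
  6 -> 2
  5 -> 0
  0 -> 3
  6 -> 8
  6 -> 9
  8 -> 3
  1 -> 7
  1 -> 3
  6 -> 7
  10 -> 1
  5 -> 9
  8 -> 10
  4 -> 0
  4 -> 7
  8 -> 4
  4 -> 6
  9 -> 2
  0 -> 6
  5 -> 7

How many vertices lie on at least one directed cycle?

7

A vertex is on a directed cycle iff it belongs to a strongly connected component of size ≥ 2 (or has a self-loop).
The vertices on cycles are {0, 1, 4, 5, 6, 8, 10} — 7 in total.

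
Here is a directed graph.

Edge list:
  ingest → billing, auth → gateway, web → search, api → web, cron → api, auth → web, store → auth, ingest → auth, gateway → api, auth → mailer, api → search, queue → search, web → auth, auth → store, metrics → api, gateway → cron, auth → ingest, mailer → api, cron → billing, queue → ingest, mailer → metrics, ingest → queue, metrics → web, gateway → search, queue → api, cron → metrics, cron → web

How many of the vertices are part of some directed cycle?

10

A vertex is on a directed cycle iff it belongs to a strongly connected component of size ≥ 2 (or has a self-loop).
The vertices on cycles are {api, web, auth, cron, queue, store, ingest, mailer, gateway, metrics} — 10 in total.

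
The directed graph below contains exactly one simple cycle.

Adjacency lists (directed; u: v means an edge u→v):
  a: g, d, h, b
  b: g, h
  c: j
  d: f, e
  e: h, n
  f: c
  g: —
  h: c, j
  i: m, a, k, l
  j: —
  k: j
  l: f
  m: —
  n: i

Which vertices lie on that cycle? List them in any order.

a, d, e, i, n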